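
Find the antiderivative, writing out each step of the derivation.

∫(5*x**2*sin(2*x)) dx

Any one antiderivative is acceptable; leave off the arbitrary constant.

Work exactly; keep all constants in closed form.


Step 1. Integrate ∫(5*x**2*sin(2*x)) dx by parts with u = x**2, dv = (5*sin(2*x)) dx, so v = -5*cos(2*x)/2: now -5*x**2*cos(2*x)/2 + ∫(5*x*cos(2*x)) dx.
Step 2. Integrate ∫(5*x*cos(2*x)) dx by parts with u = x, dv = (5*cos(2*x)) dx, so v = 5*sin(2*x)/2: now -5*x**2*cos(2*x)/2 + 5*x*sin(2*x)/2 + ∫(-5*sin(2*x)/2) dx.
Step 3. Evaluate the standard form: now -5*x**2*cos(2*x)/2 + 5*x*sin(2*x)/2 + 5*cos(2*x)/4.
Answer: -5*x**2*cos(2*x)/2 + 5*x*sin(2*x)/2 + 5*cos(2*x)/4.


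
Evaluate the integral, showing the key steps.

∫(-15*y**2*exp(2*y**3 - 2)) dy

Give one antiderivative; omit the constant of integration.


Step 1. Substitute u = y**3 - 1, turning ∫(-15*y**2*exp(2*y**3 - 2)) dy into ∫(-5*exp(2*u)) du: now ∫(-5*exp(2*u)) du.
Step 2. Evaluate the standard form: now -5*exp(2*u)/2.
Step 3. Substitute back u = y**3 - 1: now -5*exp(2*y**3 - 2)/2.
Answer: -5*exp(2*y**3 - 2)/2.


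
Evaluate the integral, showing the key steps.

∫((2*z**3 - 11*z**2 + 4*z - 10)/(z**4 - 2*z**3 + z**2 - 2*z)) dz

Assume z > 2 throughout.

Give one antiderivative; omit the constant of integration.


Step 1. Decompose ∫((2*z**3 - 11*z**2 + 4*z - 10)/(z**4 - 2*z**3 + z**2 - 2*z)) dz by partial fractions, (2*z**3 - 11*z**2 + 4*z - 10)/(z**4 - 2*z**3 + z**2 - 2*z) = -1/(z**2 + 1) - 3/(z - 2) + 5/z: now ∫(5/z) dz + ∫(-3/(z - 2)) dz + ∫(-1/(z**2 + 1)) dz.
Step 2. Evaluate the standard form [assuming z > 2]: now -3*log(z - 2) + ∫(5/z) dz + ∫(-1/(z**2 + 1)) dz.
Step 3. Evaluate the standard form [assuming z > 0]: now 5*log(z) - 3*log(z - 2) + ∫(-1/(z**2 + 1)) dz.
Step 4. Evaluate the standard form: now 5*log(z) - 3*log(z - 2) - atan(z).
Answer: 5*log(z) - 3*log(z - 2) - atan(z).


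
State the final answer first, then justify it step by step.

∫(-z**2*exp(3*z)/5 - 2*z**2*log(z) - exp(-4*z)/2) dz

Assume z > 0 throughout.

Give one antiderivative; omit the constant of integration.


The answer is -2*z**3*log(z)/3 + 2*z**3/9 - z**2*exp(3*z)/15 + 2*z*exp(3*z)/45 - 2*exp(3*z)/135 + exp(-4*z)/8.
Step 1. Rewrite: now ∫(-z**2*exp(3*z)/5) dz + ∫(-2*z**2*log(z)) dz + ∫(-exp(-4*z)/2) dz.
Step 2. Integrate ∫(-z**2*exp(3*z)/5) dz by parts with u = z**2, dv = (-exp(3*z)/5) dz, so v = -exp(3*z)/15: now -z**2*exp(3*z)/15 + ∫(2*z*exp(3*z)/15) dz + ∫(-2*z**2*log(z)) dz + ∫(-exp(-4*z)/2) dz.
Step 3. Integrate ∫(2*z*exp(3*z)/15) dz by parts with u = z, dv = (2*exp(3*z)/15) dz, so v = 2*exp(3*z)/45: now -z**2*exp(3*z)/15 + 2*z*exp(3*z)/45 + ∫(-2*z**2*log(z)) dz + ∫(-exp(-4*z)/2) dz + ∫(-2*exp(3*z)/45) dz.
Step 4. Evaluate the standard form: now -z**2*exp(3*z)/15 + 2*z*exp(3*z)/45 - 2*exp(3*z)/135 + ∫(-2*z**2*log(z)) dz + ∫(-exp(-4*z)/2) dz.
Step 5. Evaluate the standard form: now -z**2*exp(3*z)/15 + 2*z*exp(3*z)/45 - 2*exp(3*z)/135 + ∫(-2*z**2*log(z)) dz + exp(-4*z)/8.
Step 6. Integrate ∫(-2*z**2*log(z)) dz by parts with u = log(z), dv = (-2*z**2) dz, so v = -2*z**3/3 [assuming z > 0]: now -2*z**3*log(z)/3 - z**2*exp(3*z)/15 + 2*z*exp(3*z)/45 - 2*exp(3*z)/135 + ∫(2*z**2/3) dz + exp(-4*z)/8.
Step 7. Evaluate the standard form: now -2*z**3*log(z)/3 + 2*z**3/9 - z**2*exp(3*z)/15 + 2*z*exp(3*z)/45 - 2*exp(3*z)/135 + exp(-4*z)/8.
Answer: -2*z**3*log(z)/3 + 2*z**3/9 - z**2*exp(3*z)/15 + 2*z*exp(3*z)/45 - 2*exp(3*z)/135 + exp(-4*z)/8.


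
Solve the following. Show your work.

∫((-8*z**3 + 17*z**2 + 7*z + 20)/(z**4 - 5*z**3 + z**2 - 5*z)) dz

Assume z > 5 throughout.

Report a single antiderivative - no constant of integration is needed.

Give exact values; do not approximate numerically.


Step 1. Decompose ∫((-8*z**3 + 17*z**2 + 7*z + 20)/(z**4 - 5*z**3 + z**2 - 5*z)) dz by partial fractions, (-8*z**3 + 17*z**2 + 7*z + 20)/(z**4 - 5*z**3 + z**2 - 5*z) = -3/(z**2 + 1) - 4/(z - 5) - 4/z: now ∫(-4/z) dz + ∫(-4/(z - 5)) dz + ∫(-3/(z**2 + 1)) dz.
Step 2. Evaluate the standard form [assuming z > 5]: now -4*log(z - 5) + ∫(-4/z) dz + ∫(-3/(z**2 + 1)) dz.
Step 3. Evaluate the standard form [assuming z > 0]: now -4*log(z) - 4*log(z - 5) + ∫(-3/(z**2 + 1)) dz.
Step 4. Evaluate the standard form: now -4*log(z) - 4*log(z - 5) - 3*atan(z).
Answer: -4*log(z) - 4*log(z - 5) - 3*atan(z).


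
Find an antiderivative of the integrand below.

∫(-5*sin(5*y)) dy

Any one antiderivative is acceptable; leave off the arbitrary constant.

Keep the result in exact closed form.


Answer: cos(5*y).


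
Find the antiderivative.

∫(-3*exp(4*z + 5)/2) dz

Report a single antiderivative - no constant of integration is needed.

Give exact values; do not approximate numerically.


Answer: -3*exp(4*z + 5)/8.


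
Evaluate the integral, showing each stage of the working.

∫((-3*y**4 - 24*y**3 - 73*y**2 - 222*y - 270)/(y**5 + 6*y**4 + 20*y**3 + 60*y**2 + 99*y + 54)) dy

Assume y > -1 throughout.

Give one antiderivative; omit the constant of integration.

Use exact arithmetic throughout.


Step 1. Decompose ∫((-3*y**4 - 24*y**3 - 73*y**2 - 222*y - 270)/(y**5 + 6*y**4 + 20*y**3 + 60*y**2 + 99*y + 54)) dy by partial fractions, (-3*y**4 - 24*y**3 - 73*y**2 - 222*y - 270)/(y**5 + 6*y**4 + 20*y**3 + 60*y**2 + 99*y + 54) = -3/(y**2 + 9) + 4/(y + 3) - 2/(y + 2) - 5/(y + 1): now ∫(-5/(y + 1)) dy + ∫(-2/(y + 2)) dy + ∫(4/(y + 3)) dy + ∫(-3/(y**2 + 9)) dy.
Step 2. Evaluate the standard form [assuming y > -1]: now -5*log(y + 1) + ∫(-2/(y + 2)) dy + ∫(4/(y + 3)) dy + ∫(-3/(y**2 + 9)) dy.
Step 3. Evaluate the standard form [assuming y > -3]: now -5*log(y + 1) + 4*log(y + 3) + ∫(-2/(y + 2)) dy + ∫(-3/(y**2 + 9)) dy.
Step 4. Evaluate the standard form [assuming y > -2]: now -5*log(y + 1) - 2*log(y + 2) + 4*log(y + 3) + ∫(-3/(y**2 + 9)) dy.
Step 5. Evaluate the standard form: now -5*log(y + 1) - 2*log(y + 2) + 4*log(y + 3) - atan(y/3).
Answer: -5*log(y + 1) - 2*log(y + 2) + 4*log(y + 3) - atan(y/3).


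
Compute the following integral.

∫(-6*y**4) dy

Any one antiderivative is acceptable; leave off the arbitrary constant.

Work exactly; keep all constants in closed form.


Answer: -6*y**5/5.


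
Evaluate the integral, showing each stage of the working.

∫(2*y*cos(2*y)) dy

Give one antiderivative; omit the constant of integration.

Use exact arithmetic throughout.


Step 1. Integrate ∫(2*y*cos(2*y)) dy by parts with u = y, dv = (2*cos(2*y)) dy, so v = sin(2*y): now y*sin(2*y) + ∫(-sin(2*y)) dy.
Step 2. Evaluate the standard form: now y*sin(2*y) + cos(2*y)/2.
Answer: y*sin(2*y) + cos(2*y)/2.


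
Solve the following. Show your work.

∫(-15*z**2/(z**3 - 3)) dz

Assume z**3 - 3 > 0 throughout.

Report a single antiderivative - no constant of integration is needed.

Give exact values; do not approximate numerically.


Step 1. Substitute u = z**3 - 3, turning ∫(-15*z**2/(z**3 - 3)) dz into ∫(-5/u) du: now ∫(-5/u) du.
Step 2. Evaluate the standard form [assuming u > 0]: now -5*log(u).
Step 3. Substitute back u = z**3 - 3: now -5*log(z**3 - 3).
Answer: -5*log(z**3 - 3).


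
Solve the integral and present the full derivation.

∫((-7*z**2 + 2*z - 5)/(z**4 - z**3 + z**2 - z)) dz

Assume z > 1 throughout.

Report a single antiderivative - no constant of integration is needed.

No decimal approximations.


Step 1. Decompose ∫((-7*z**2 + 2*z - 5)/(z**4 - z**3 + z**2 - z)) dz by partial fractions, (-7*z**2 + 2*z - 5)/(z**4 - z**3 + z**2 - z) = -2/(z**2 + 1) - 5/(z - 1) + 5/z: now ∫(5/z) dz + ∫(-5/(z - 1)) dz + ∫(-2/(z**2 + 1)) dz.
Step 2. Evaluate the standard form [assuming z > 0]: now 5*log(z) + ∫(-5/(z - 1)) dz + ∫(-2/(z**2 + 1)) dz.
Step 3. Evaluate the standard form [assuming z > 1]: now 5*log(z) - 5*log(z - 1) + ∫(-2/(z**2 + 1)) dz.
Step 4. Evaluate the standard form: now 5*log(z) - 5*log(z - 1) - 2*atan(z).
Answer: 5*log(z) - 5*log(z - 1) - 2*atan(z).


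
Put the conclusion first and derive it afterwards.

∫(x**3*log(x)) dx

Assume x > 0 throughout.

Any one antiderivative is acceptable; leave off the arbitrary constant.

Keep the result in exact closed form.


The answer is x**4*log(x)/4 - x**4/16.
Step 1. Integrate ∫(x**3*log(x)) dx by parts with u = log(x), dv = (x**3) dx, so v = x**4/4 [assuming x > 0]: now x**4*log(x)/4 + ∫(-x**3/4) dx.
Step 2. Evaluate the standard form: now x**4*log(x)/4 - x**4/16.
Answer: x**4*log(x)/4 - x**4/16.


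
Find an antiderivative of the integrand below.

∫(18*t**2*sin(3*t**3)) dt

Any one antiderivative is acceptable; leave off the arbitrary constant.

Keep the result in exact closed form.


Answer: -2*cos(3*t**3).


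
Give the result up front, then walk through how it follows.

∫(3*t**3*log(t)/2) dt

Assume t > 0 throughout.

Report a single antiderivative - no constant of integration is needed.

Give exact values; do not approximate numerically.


The answer is 3*t**4*log(t)/8 - 3*t**4/32.
Step 1. Integrate ∫(3*t**3*log(t)/2) dt by parts with u = log(t), dv = (3*t**3/2) dt, so v = 3*t**4/8 [assuming t > 0]: now 3*t**4*log(t)/8 + ∫(-3*t**3/8) dt.
Step 2. Evaluate the standard form: now 3*t**4*log(t)/8 - 3*t**4/32.
Answer: 3*t**4*log(t)/8 - 3*t**4/32.


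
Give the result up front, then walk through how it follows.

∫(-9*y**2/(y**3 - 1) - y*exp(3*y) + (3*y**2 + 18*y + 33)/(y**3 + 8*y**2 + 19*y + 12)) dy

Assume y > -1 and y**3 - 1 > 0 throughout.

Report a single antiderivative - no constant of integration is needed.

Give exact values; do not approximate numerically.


The answer is -y*exp(3*y)/3 + exp(3*y)/9 + 3*log(y + 1) - 3*log(y + 3) + 3*log(y + 4) - 3*log(y**3 - 1).
Step 1. Rewrite: now ∫(-y*exp(3*y)) dy + ∫(-9*y**2/(y**3 - 1)) dy + ∫((3*y**2 + 18*y + 33)/(y**3 + 8*y**2 + 19*y + 12)) dy.
Step 2. Integrate ∫(-y*exp(3*y)) dy by parts with u = y, dv = (-exp(3*y)) dy, so v = -exp(3*y)/3: now -y*exp(3*y)/3 + ∫(-9*y**2/(y**3 - 1)) dy + ∫((3*y**2 + 18*y + 33)/(y**3 + 8*y**2 + 19*y + 12)) dy + ∫(exp(3*y)/3) dy.
Step 3. Evaluate the standard form: now -y*exp(3*y)/3 + exp(3*y)/9 + ∫(-9*y**2/(y**3 - 1)) dy + ∫((3*y**2 + 18*y + 33)/(y**3 + 8*y**2 + 19*y + 12)) dy.
Step 4. Substitute u = y**3 - 1, turning ∫(-9*y**2/(y**3 - 1)) dy into ∫(-3/u) du: now -y*exp(3*y)/3 + exp(3*y)/9 + ∫(-3/u) du + ∫((3*y**2 + 18*y + 33)/(y**3 + 8*y**2 + 19*y + 12)) dy.
Step 5. Evaluate the standard form [assuming u > 0]: now -y*exp(3*y)/3 + exp(3*y)/9 - 3*log(u) + ∫((3*y**2 + 18*y + 33)/(y**3 + 8*y**2 + 19*y + 12)) dy.
Step 6. Substitute back u = y**3 - 1: now -y*exp(3*y)/3 + exp(3*y)/9 - 3*log(y**3 - 1) + ∫((3*y**2 + 18*y + 33)/(y**3 + 8*y**2 + 19*y + 12)) dy.
Step 7. Decompose ∫((3*y**2 + 18*y + 33)/(y**3 + 8*y**2 + 19*y + 12)) dy by partial fractions, (3*y**2 + 18*y + 33)/(y**3 + 8*y**2 + 19*y + 12) = 3/(y + 4) - 3/(y + 3) + 3/(y + 1): now -y*exp(3*y)/3 + exp(3*y)/9 - 3*log(y**3 - 1) + ∫(3/(y + 1)) dy + ∫(-3/(y + 3)) dy + ∫(3/(y + 4)) dy.
Step 8. Evaluate the standard form [assuming y > -1]: now -y*exp(3*y)/3 + exp(3*y)/9 + 3*log(y + 1) - 3*log(y**3 - 1) + ∫(-3/(y + 3)) dy + ∫(3/(y + 4)) dy.
Step 9. Evaluate the standard form [assuming y > -3]: now -y*exp(3*y)/3 + exp(3*y)/9 + 3*log(y + 1) - 3*log(y + 3) - 3*log(y**3 - 1) + ∫(3/(y + 4)) dy.
Step 10. Evaluate the standard form [assuming y > -4]: now -y*exp(3*y)/3 + exp(3*y)/9 + 3*log(y + 1) - 3*log(y + 3) + 3*log(y + 4) - 3*log(y**3 - 1).
Answer: -y*exp(3*y)/3 + exp(3*y)/9 + 3*log(y + 1) - 3*log(y + 3) + 3*log(y + 4) - 3*log(y**3 - 1).


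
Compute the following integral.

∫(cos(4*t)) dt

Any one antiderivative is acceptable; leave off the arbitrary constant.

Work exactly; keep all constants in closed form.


Answer: sin(4*t)/4.


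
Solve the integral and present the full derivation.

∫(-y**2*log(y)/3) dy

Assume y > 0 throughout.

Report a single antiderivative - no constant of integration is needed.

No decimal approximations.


Step 1. Integrate ∫(-y**2*log(y)/3) dy by parts with u = log(y), dv = (-y**2/3) dy, so v = -y**3/9 [assuming y > 0]: now -y**3*log(y)/9 + ∫(y**2/9) dy.
Step 2. Evaluate the standard form: now -y**3*log(y)/9 + y**3/27.
Answer: -y**3*log(y)/9 + y**3/27.


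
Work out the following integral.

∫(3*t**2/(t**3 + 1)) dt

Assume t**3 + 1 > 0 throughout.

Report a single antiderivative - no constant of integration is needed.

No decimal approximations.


Answer: log(t**3 + 1).


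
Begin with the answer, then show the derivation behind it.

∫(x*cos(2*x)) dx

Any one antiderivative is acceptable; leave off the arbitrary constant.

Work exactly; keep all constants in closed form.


The answer is x*sin(2*x)/2 + cos(2*x)/4.
Step 1. Integrate ∫(x*cos(2*x)) dx by parts with u = x, dv = (cos(2*x)) dx, so v = sin(2*x)/2: now x*sin(2*x)/2 + ∫(-sin(2*x)/2) dx.
Step 2. Evaluate the standard form: now x*sin(2*x)/2 + cos(2*x)/4.
Answer: x*sin(2*x)/2 + cos(2*x)/4.


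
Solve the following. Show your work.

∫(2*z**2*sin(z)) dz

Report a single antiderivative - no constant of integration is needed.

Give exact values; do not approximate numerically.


Step 1. Integrate ∫(2*z**2*sin(z)) dz by parts with u = z**2, dv = (2*sin(z)) dz, so v = -2*cos(z): now -2*z**2*cos(z) + ∫(4*z*cos(z)) dz.
Step 2. Integrate ∫(4*z*cos(z)) dz by parts with u = z, dv = (4*cos(z)) dz, so v = 4*sin(z): now -2*z**2*cos(z) + 4*z*sin(z) + ∫(-4*sin(z)) dz.
Step 3. Evaluate the standard form: now -2*z**2*cos(z) + 4*z*sin(z) + 4*cos(z).
Answer: -2*z**2*cos(z) + 4*z*sin(z) + 4*cos(z).


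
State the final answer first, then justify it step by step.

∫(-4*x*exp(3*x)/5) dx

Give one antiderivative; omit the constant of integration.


The answer is -4*x*exp(3*x)/15 + 4*exp(3*x)/45.
Step 1. Integrate ∫(-4*x*exp(3*x)/5) dx by parts with u = x, dv = (-4*exp(3*x)/5) dx, so v = -4*exp(3*x)/15: now -4*x*exp(3*x)/15 + ∫(4*exp(3*x)/15) dx.
Step 2. Evaluate the standard form: now -4*x*exp(3*x)/15 + 4*exp(3*x)/45.
Answer: -4*x*exp(3*x)/15 + 4*exp(3*x)/45.


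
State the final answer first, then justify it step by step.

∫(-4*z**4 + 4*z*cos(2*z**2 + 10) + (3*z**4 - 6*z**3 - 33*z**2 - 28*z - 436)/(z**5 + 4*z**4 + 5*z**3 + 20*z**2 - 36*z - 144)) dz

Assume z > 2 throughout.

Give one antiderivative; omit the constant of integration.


The answer is -4*z**5/5 - 2*log(z - 2) + 4*log(z + 2) + log(z + 4) + sin(2*z**2 + 10) - 2*atan(z/3)/3.
Step 1. Rewrite: now ∫(-4*z**4) dz + ∫(4*z*cos(2*z**2 + 10)) dz + ∫((3*z**4 - 6*z**3 - 33*z**2 - 28*z - 436)/(z**5 + 4*z**4 + 5*z**3 + 20*z**2 - 36*z - 144)) dz.
Step 2. Evaluate the standard form: now -4*z**5/5 + ∫(4*z*cos(2*z**2 + 10)) dz + ∫((3*z**4 - 6*z**3 - 33*z**2 - 28*z - 436)/(z**5 + 4*z**4 + 5*z**3 + 20*z**2 - 36*z - 144)) dz.
Step 3. Substitute u = z**2 + 5, turning ∫(4*z*cos(2*z**2 + 10)) dz into ∫(2*cos(2*u)) du: now -4*z**5/5 + ∫((3*z**4 - 6*z**3 - 33*z**2 - 28*z - 436)/(z**5 + 4*z**4 + 5*z**3 + 20*z**2 - 36*z - 144)) dz + ∫(2*cos(2*u)) du.
Step 4. Evaluate the standard form: now -4*z**5/5 + sin(2*u) + ∫((3*z**4 - 6*z**3 - 33*z**2 - 28*z - 436)/(z**5 + 4*z**4 + 5*z**3 + 20*z**2 - 36*z - 144)) dz.
Step 5. Substitute back u = z**2 + 5: now -4*z**5/5 + sin(2*z**2 + 10) + ∫((3*z**4 - 6*z**3 - 33*z**2 - 28*z - 436)/(z**5 + 4*z**4 + 5*z**3 + 20*z**2 - 36*z - 144)) dz.
Step 6. Decompose ∫((3*z**4 - 6*z**3 - 33*z**2 - 28*z - 436)/(z**5 + 4*z**4 + 5*z**3 + 20*z**2 - 36*z - 144)) dz by partial fractions, (3*z**4 - 6*z**3 - 33*z**2 - 28*z - 436)/(z**5 + 4*z**4 + 5*z**3 + 20*z**2 - 36*z - 144) = -2/(z**2 + 9) + 1/(z + 4) + 4/(z + 2) - 2/(z - 2): now -4*z**5/5 + sin(2*z**2 + 10) + ∫(-2/(z - 2)) dz + ∫(4/(z + 2)) dz + ∫(1/(z + 4)) dz + ∫(-2/(z**2 + 9)) dz.
Step 7. Evaluate the standard form [assuming z > -4]: now -4*z**5/5 + log(z + 4) + sin(2*z**2 + 10) + ∫(-2/(z - 2)) dz + ∫(4/(z + 2)) dz + ∫(-2/(z**2 + 9)) dz.
Step 8. Evaluate the standard form [assuming z > -2]: now -4*z**5/5 + 4*log(z + 2) + log(z + 4) + sin(2*z**2 + 10) + ∫(-2/(z - 2)) dz + ∫(-2/(z**2 + 9)) dz.
Step 9. Evaluate the standard form [assuming z > 2]: now -4*z**5/5 - 2*log(z - 2) + 4*log(z + 2) + log(z + 4) + sin(2*z**2 + 10) + ∫(-2/(z**2 + 9)) dz.
Step 10. Evaluate the standard form: now -4*z**5/5 - 2*log(z - 2) + 4*log(z + 2) + log(z + 4) + sin(2*z**2 + 10) - 2*atan(z/3)/3.
Answer: -4*z**5/5 - 2*log(z - 2) + 4*log(z + 2) + log(z + 4) + sin(2*z**2 + 10) - 2*atan(z/3)/3.


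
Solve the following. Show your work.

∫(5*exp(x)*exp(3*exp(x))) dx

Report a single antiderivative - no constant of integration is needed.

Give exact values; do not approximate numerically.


Step 1. Substitute u = exp(x), turning ∫(5*exp(x)*exp(3*exp(x))) dx into ∫(5*exp(3*u)) du: now ∫(5*exp(3*u)) du.
Step 2. Evaluate the standard form: now 5*exp(3*u)/3.
Step 3. Substitute back u = exp(x): now 5*exp(3*exp(x))/3.
Answer: 5*exp(3*exp(x))/3.


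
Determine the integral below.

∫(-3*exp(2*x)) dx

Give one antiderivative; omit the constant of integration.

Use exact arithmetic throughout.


Answer: -3*exp(2*x)/2.


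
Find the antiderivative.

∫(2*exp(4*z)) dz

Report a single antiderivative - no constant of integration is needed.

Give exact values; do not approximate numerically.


Answer: exp(4*z)/2.


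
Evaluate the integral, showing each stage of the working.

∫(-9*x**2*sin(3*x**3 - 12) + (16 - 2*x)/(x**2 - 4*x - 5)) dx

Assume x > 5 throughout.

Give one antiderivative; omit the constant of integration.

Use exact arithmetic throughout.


Step 1. Rewrite: now ∫(-9*x**2*sin(3*x**3 - 12)) dx + ∫((16 - 2*x)/(x**2 - 4*x - 5)) dx.
Step 2. Substitute u = x**3 - 4, turning ∫(-9*x**2*sin(3*x**3 - 12)) dx into ∫(-3*sin(3*u)) du: now ∫((16 - 2*x)/(x**2 - 4*x - 5)) dx + ∫(-3*sin(3*u)) du.
Step 3. Evaluate the standard form: now cos(3*u) + ∫((16 - 2*x)/(x**2 - 4*x - 5)) dx.
Step 4. Substitute back u = x**3 - 4: now cos(3*x**3 - 12) + ∫((16 - 2*x)/(x**2 - 4*x - 5)) dx.
Step 5. Decompose ∫((16 - 2*x)/(x**2 - 4*x - 5)) dx by partial fractions, (16 - 2*x)/(x**2 - 4*x - 5) = -3/(x + 1) + 1/(x - 5): now cos(3*x**3 - 12) + ∫(1/(x - 5)) dx + ∫(-3/(x + 1)) dx.
Step 6. Evaluate the standard form [assuming x > -1]: now -3*log(x + 1) + cos(3*x**3 - 12) + ∫(1/(x - 5)) dx.
Step 7. Evaluate the standard form [assuming x > 5]: now log(x - 5) - 3*log(x + 1) + cos(3*x**3 - 12).
Answer: log(x - 5) - 3*log(x + 1) + cos(3*x**3 - 12).


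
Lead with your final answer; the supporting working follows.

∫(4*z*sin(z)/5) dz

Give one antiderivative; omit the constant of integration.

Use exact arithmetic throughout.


The answer is -4*z*cos(z)/5 + 4*sin(z)/5.
Step 1. Integrate ∫(4*z*sin(z)/5) dz by parts with u = z, dv = (4*sin(z)/5) dz, so v = -4*cos(z)/5: now -4*z*cos(z)/5 + ∫(4*cos(z)/5) dz.
Step 2. Evaluate the standard form: now -4*z*cos(z)/5 + 4*sin(z)/5.
Answer: -4*z*cos(z)/5 + 4*sin(z)/5.


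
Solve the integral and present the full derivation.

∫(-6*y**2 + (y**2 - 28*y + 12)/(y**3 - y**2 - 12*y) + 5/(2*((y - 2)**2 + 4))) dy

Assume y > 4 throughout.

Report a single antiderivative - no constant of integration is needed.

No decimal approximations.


Step 1. Rewrite: now ∫(-6*y**2) dy + ∫((y**2 - 28*y + 12)/(y**3 - y**2 - 12*y)) dy + ∫(5/(2*((y - 2)**2 + 4))) dy.
Step 2. Decompose ∫((y**2 - 28*y + 12)/(y**3 - y**2 - 12*y)) dy by partial fractions, (y**2 - 28*y + 12)/(y**3 - y**2 - 12*y) = 5/(y + 3) - 3/(y - 4) - 1/y: now ∫(-1/y) dy + ∫(-6*y**2) dy + ∫(-3/(y - 4)) dy + ∫(5/(y + 3)) dy + ∫(5/(2*((y - 2)**2 + 4))) dy.
Step 3. Evaluate the standard form [assuming y > 4]: now -3*log(y - 4) + ∫(-1/y) dy + ∫(-6*y**2) dy + ∫(5/(y + 3)) dy + ∫(5/(2*((y - 2)**2 + 4))) dy.
Step 4. Evaluate the standard form [assuming y > -3]: now -3*log(y - 4) + 5*log(y + 3) + ∫(-1/y) dy + ∫(-6*y**2) dy + ∫(5/(2*((y - 2)**2 + 4))) dy.
Step 5. Evaluate the standard form [assuming y > 0]: now -log(y) - 3*log(y - 4) + 5*log(y + 3) + ∫(-6*y**2) dy + ∫(5/(2*((y - 2)**2 + 4))) dy.
Step 6. Evaluate the standard form: now -2*y**3 - log(y) - 3*log(y - 4) + 5*log(y + 3) + ∫(5/(2*((y - 2)**2 + 4))) dy.
Step 7. Substitute u = y - 2, turning ∫(5/(2*((y - 2)**2 + 4))) dy into ∫(5/(2*(u**2 + 4))) du: now -2*y**3 - log(y) - 3*log(y - 4) + 5*log(y + 3) + ∫(5/(2*(u**2 + 4))) du.
Step 8. Evaluate the standard form: now -2*y**3 - log(y) - 3*log(y - 4) + 5*log(y + 3) + 5*atan(u/2)/4.
Step 9. Substitute back u = y - 2: now -2*y**3 - log(y) - 3*log(y - 4) + 5*log(y + 3) + 5*atan(y/2 - 1)/4.
Answer: -2*y**3 - log(y) - 3*log(y - 4) + 5*log(y + 3) + 5*atan(y/2 - 1)/4.


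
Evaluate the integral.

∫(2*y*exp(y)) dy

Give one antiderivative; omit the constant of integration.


Answer: 2*y*exp(y) - 2*exp(y).


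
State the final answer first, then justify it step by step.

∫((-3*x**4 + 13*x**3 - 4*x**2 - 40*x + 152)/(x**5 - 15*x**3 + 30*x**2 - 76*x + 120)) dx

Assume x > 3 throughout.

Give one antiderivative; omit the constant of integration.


The answer is log(x - 3) - 2*log(x - 2) - 2*log(x + 5) + 2*atan(x/2).
Step 1. Decompose ∫((-3*x**4 + 13*x**3 - 4*x**2 - 40*x + 152)/(x**5 - 15*x**3 + 30*x**2 - 76*x + 120)) dx by partial fractions, (-3*x**4 + 13*x**3 - 4*x**2 - 40*x + 152)/(x**5 - 15*x**3 + 30*x**2 - 76*x + 120) = 4/(x**2 + 4) - 2/(x + 5) - 2/(x - 2) + 1/(x - 3): now ∫(1/(x - 3)) dx + ∫(-2/(x - 2)) dx + ∫(-2/(x + 5)) dx + ∫(4/(x**2 + 4)) dx.
Step 2. Evaluate the standard form [assuming x > 3]: now log(x - 3) + ∫(-2/(x - 2)) dx + ∫(-2/(x + 5)) dx + ∫(4/(x**2 + 4)) dx.
Step 3. Evaluate the standard form [assuming x > 2]: now log(x - 3) - 2*log(x - 2) + ∫(-2/(x + 5)) dx + ∫(4/(x**2 + 4)) dx.
Step 4. Evaluate the standard form [assuming x > -5]: now log(x - 3) - 2*log(x - 2) - 2*log(x + 5) + ∫(4/(x**2 + 4)) dx.
Step 5. Evaluate the standard form: now log(x - 3) - 2*log(x - 2) - 2*log(x + 5) + 2*atan(x/2).
Answer: log(x - 3) - 2*log(x - 2) - 2*log(x + 5) + 2*atan(x/2).


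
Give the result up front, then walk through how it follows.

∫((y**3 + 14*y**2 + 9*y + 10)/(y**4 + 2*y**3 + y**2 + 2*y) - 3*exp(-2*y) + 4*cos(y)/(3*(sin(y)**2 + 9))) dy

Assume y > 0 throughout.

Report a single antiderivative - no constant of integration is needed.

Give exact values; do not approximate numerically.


The answer is 5*log(y) - 4*log(y + 2) + 4*atan(y) + 4*atan(sin(y)/3)/9 + 3*exp(-2*y)/2.
Step 1. Rewrite: now ∫(4*cos(y)/(3*(sin(y)**2 + 9))) dy + ∫((y**3 + 14*y**2 + 9*y + 10)/(y**4 + 2*y**3 + y**2 + 2*y)) dy + ∫(-3*exp(-2*y)) dy.
Step 2. Substitute u = sin(y), turning ∫(4*cos(y)/(3*(sin(y)**2 + 9))) dy into ∫(4/(3*(u**2 + 9))) du: now ∫((y**3 + 14*y**2 + 9*y + 10)/(y**4 + 2*y**3 + y**2 + 2*y)) dy + ∫(4/(3*(u**2 + 9))) du + ∫(-3*exp(-2*y)) dy.
Step 3. Evaluate the standard form: now 4*atan(u/3)/9 + ∫((y**3 + 14*y**2 + 9*y + 10)/(y**4 + 2*y**3 + y**2 + 2*y)) dy + ∫(-3*exp(-2*y)) dy.
Step 4. Substitute back u = sin(y): now 4*atan(sin(y)/3)/9 + ∫((y**3 + 14*y**2 + 9*y + 10)/(y**4 + 2*y**3 + y**2 + 2*y)) dy + ∫(-3*exp(-2*y)) dy.
Step 5. Evaluate the standard form: now 4*atan(sin(y)/3)/9 + ∫((y**3 + 14*y**2 + 9*y + 10)/(y**4 + 2*y**3 + y**2 + 2*y)) dy + 3*exp(-2*y)/2.
Step 6. Decompose ∫((y**3 + 14*y**2 + 9*y + 10)/(y**4 + 2*y**3 + y**2 + 2*y)) dy by partial fractions, (y**3 + 14*y**2 + 9*y + 10)/(y**4 + 2*y**3 + y**2 + 2*y) = 4/(y**2 + 1) - 4/(y + 2) + 5/y: now 4*atan(sin(y)/3)/9 + ∫(5/y) dy + ∫(-4/(y + 2)) dy + ∫(4/(y**2 + 1)) dy + 3*exp(-2*y)/2.
Step 7. Evaluate the standard form [assuming y > 0]: now 5*log(y) + 4*atan(sin(y)/3)/9 + ∫(-4/(y + 2)) dy + ∫(4/(y**2 + 1)) dy + 3*exp(-2*y)/2.
Step 8. Evaluate the standard form [assuming y > -2]: now 5*log(y) - 4*log(y + 2) + 4*atan(sin(y)/3)/9 + ∫(4/(y**2 + 1)) dy + 3*exp(-2*y)/2.
Step 9. Evaluate the standard form: now 5*log(y) - 4*log(y + 2) + 4*atan(y) + 4*atan(sin(y)/3)/9 + 3*exp(-2*y)/2.
Answer: 5*log(y) - 4*log(y + 2) + 4*atan(y) + 4*atan(sin(y)/3)/9 + 3*exp(-2*y)/2.


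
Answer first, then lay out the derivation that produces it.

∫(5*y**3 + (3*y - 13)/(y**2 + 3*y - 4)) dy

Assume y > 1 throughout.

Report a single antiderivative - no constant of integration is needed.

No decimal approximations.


The answer is 5*y**4/4 - 2*log(y - 1) + 5*log(y + 4).
Step 1. Rewrite: now ∫(5*y**3) dy + ∫((3*y - 13)/(y**2 + 3*y - 4)) dy.
Step 2. Evaluate the standard form: now 5*y**4/4 + ∫((3*y - 13)/(y**2 + 3*y - 4)) dy.
Step 3. Decompose ∫((3*y - 13)/(y**2 + 3*y - 4)) dy by partial fractions, (3*y - 13)/(y**2 + 3*y - 4) = 5/(y + 4) - 2/(y - 1): now 5*y**4/4 + ∫(-2/(y - 1)) dy + ∫(5/(y + 4)) dy.
Step 4. Evaluate the standard form [assuming y > -4]: now 5*y**4/4 + 5*log(y + 4) + ∫(-2/(y - 1)) dy.
Step 5. Evaluate the standard form [assuming y > 1]: now 5*y**4/4 - 2*log(y - 1) + 5*log(y + 4).
Answer: 5*y**4/4 - 2*log(y - 1) + 5*log(y + 4).


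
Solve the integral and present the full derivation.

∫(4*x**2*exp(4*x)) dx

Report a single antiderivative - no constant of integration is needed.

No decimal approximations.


Step 1. Integrate ∫(4*x**2*exp(4*x)) dx by parts with u = x**2, dv = (4*exp(4*x)) dx, so v = exp(4*x): now x**2*exp(4*x) + ∫(-2*x*exp(4*x)) dx.
Step 2. Integrate ∫(-2*x*exp(4*x)) dx by parts with u = x, dv = (-2*exp(4*x)) dx, so v = -exp(4*x)/2: now x**2*exp(4*x) - x*exp(4*x)/2 + ∫(exp(4*x)/2) dx.
Step 3. Evaluate the standard form: now x**2*exp(4*x) - x*exp(4*x)/2 + exp(4*x)/8.
Answer: x**2*exp(4*x) - x*exp(4*x)/2 + exp(4*x)/8.


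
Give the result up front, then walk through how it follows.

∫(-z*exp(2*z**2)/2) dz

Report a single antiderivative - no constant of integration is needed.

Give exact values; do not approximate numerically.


The answer is -exp(2*z**2)/8.
Step 1. Substitute u = z**2, turning ∫(-z*exp(2*z**2)/2) dz into ∫(-exp(2*u)/4) du: now ∫(-exp(2*u)/4) du.
Step 2. Evaluate the standard form: now -exp(2*u)/8.
Step 3. Substitute back u = z**2: now -exp(2*z**2)/8.
Answer: -exp(2*z**2)/8.


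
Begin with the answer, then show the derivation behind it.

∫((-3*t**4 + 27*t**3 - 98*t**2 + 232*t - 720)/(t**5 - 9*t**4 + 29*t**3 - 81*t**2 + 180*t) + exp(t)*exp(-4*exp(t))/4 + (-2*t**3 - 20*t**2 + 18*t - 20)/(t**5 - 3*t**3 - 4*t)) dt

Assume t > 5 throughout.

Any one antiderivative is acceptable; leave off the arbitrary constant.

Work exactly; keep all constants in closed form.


The answer is log(t) - 3*log(t - 5) + 4*log(t - 4) - 2*log(t - 2) - 3*log(t + 2) - atan(t/3)/3 - 4*atan(t) - exp(-4*exp(t))/16.
Step 1. Rewrite: now ∫((-2*t**3 - 20*t**2 + 18*t - 20)/(t**5 - 3*t**3 - 4*t)) dt + ∫((-3*t**4 + 27*t**3 - 98*t**2 + 232*t - 720)/(t**5 - 9*t**4 + 29*t**3 - 81*t**2 + 180*t)) dt + ∫(exp(t)*exp(-4*exp(t))/4) dt.
Step 2. Decompose ∫((-2*t**3 - 20*t**2 + 18*t - 20)/(t**5 - 3*t**3 - 4*t)) dt by partial fractions, (-2*t**3 - 20*t**2 + 18*t - 20)/(t**5 - 3*t**3 - 4*t) = -4/(t**2 + 1) - 3/(t + 2) - 2/(t - 2) + 5/t: now ∫(5/t) dt + ∫((-3*t**4 + 27*t**3 - 98*t**2 + 232*t - 720)/(t**5 - 9*t**4 + 29*t**3 - 81*t**2 + 180*t)) dt + ∫(exp(t)*exp(-4*exp(t))/4) dt + ∫(-2/(t - 2)) dt + ∫(-3/(t + 2)) dt + ∫(-4/(t**2 + 1)) dt.
Step 3. Evaluate the standard form [assuming t > 0]: now 5*log(t) + ∫((-3*t**4 + 27*t**3 - 98*t**2 + 232*t - 720)/(t**5 - 9*t**4 + 29*t**3 - 81*t**2 + 180*t)) dt + ∫(exp(t)*exp(-4*exp(t))/4) dt + ∫(-2/(t - 2)) dt + ∫(-3/(t + 2)) dt + ∫(-4/(t**2 + 1)) dt.
Step 4. Evaluate the standard form [assuming t > 2]: now 5*log(t) - 2*log(t - 2) + ∫((-3*t**4 + 27*t**3 - 98*t**2 + 232*t - 720)/(t**5 - 9*t**4 + 29*t**3 - 81*t**2 + 180*t)) dt + ∫(exp(t)*exp(-4*exp(t))/4) dt + ∫(-3/(t + 2)) dt + ∫(-4/(t**2 + 1)) dt.
Step 5. Evaluate the standard form [assuming t > -2]: now 5*log(t) - 2*log(t - 2) - 3*log(t + 2) + ∫((-3*t**4 + 27*t**3 - 98*t**2 + 232*t - 720)/(t**5 - 9*t**4 + 29*t**3 - 81*t**2 + 180*t)) dt + ∫(exp(t)*exp(-4*exp(t))/4) dt + ∫(-4/(t**2 + 1)) dt.
Step 6. Evaluate the standard form: now 5*log(t) - 2*log(t - 2) - 3*log(t + 2) - 4*atan(t) + ∫((-3*t**4 + 27*t**3 - 98*t**2 + 232*t - 720)/(t**5 - 9*t**4 + 29*t**3 - 81*t**2 + 180*t)) dt + ∫(exp(t)*exp(-4*exp(t))/4) dt.
Step 7. Substitute u = exp(t), turning ∫(exp(t)*exp(-4*exp(t))/4) dt into ∫(exp(-4*u)/4) du: now 5*log(t) - 2*log(t - 2) - 3*log(t + 2) - 4*atan(t) + ∫((-3*t**4 + 27*t**3 - 98*t**2 + 232*t - 720)/(t**5 - 9*t**4 + 29*t**3 - 81*t**2 + 180*t)) dt + ∫(exp(-4*u)/4) du.
Step 8. Evaluate the standard form: now 5*log(t) - 2*log(t - 2) - 3*log(t + 2) - 4*atan(t) + ∫((-3*t**4 + 27*t**3 - 98*t**2 + 232*t - 720)/(t**5 - 9*t**4 + 29*t**3 - 81*t**2 + 180*t)) dt - exp(-4*u)/16.
Step 9. Substitute back u = exp(t): now 5*log(t) - 2*log(t - 2) - 3*log(t + 2) - 4*atan(t) + ∫((-3*t**4 + 27*t**3 - 98*t**2 + 232*t - 720)/(t**5 - 9*t**4 + 29*t**3 - 81*t**2 + 180*t)) dt - exp(-4*exp(t))/16.
Step 10. Decompose ∫((-3*t**4 + 27*t**3 - 98*t**2 + 232*t - 720)/(t**5 - 9*t**4 + 29*t**3 - 81*t**2 + 180*t)) dt by partial fractions, (-3*t**4 + 27*t**3 - 98*t**2 + 232*t - 720)/(t**5 - 9*t**4 + 29*t**3 - 81*t**2 + 180*t) = -1/(t**2 + 9) + 4/(t - 4) - 3/(t - 5) - 4/t: now 5*log(t) - 2*log(t - 2) - 3*log(t + 2) - 4*atan(t) + ∫(-4/t) dt + ∫(-3/(t - 5)) dt + ∫(4/(t - 4)) dt + ∫(-1/(t**2 + 9)) dt - exp(-4*exp(t))/16.
Step 11. Evaluate the standard form [assuming t > 0]: now log(t) - 2*log(t - 2) - 3*log(t + 2) - 4*atan(t) + ∫(-3/(t - 5)) dt + ∫(4/(t - 4)) dt + ∫(-1/(t**2 + 9)) dt - exp(-4*exp(t))/16.
Step 12. Evaluate the standard form [assuming t > 5]: now log(t) - 3*log(t - 5) - 2*log(t - 2) - 3*log(t + 2) - 4*atan(t) + ∫(4/(t - 4)) dt + ∫(-1/(t**2 + 9)) dt - exp(-4*exp(t))/16.
Step 13. Evaluate the standard form [assuming t > 4]: now log(t) - 3*log(t - 5) + 4*log(t - 4) - 2*log(t - 2) - 3*log(t + 2) - 4*atan(t) + ∫(-1/(t**2 + 9)) dt - exp(-4*exp(t))/16.
Step 14. Evaluate the standard form: now log(t) - 3*log(t - 5) + 4*log(t - 4) - 2*log(t - 2) - 3*log(t + 2) - atan(t/3)/3 - 4*atan(t) - exp(-4*exp(t))/16.
Answer: log(t) - 3*log(t - 5) + 4*log(t - 4) - 2*log(t - 2) - 3*log(t + 2) - atan(t/3)/3 - 4*atan(t) - exp(-4*exp(t))/16.


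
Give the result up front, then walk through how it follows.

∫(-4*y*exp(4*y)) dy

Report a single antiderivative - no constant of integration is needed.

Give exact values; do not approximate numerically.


The answer is -y*exp(4*y) + exp(4*y)/4.
Step 1. Integrate ∫(-4*y*exp(4*y)) dy by parts with u = y, dv = (-4*exp(4*y)) dy, so v = -exp(4*y): now -y*exp(4*y) + ∫(exp(4*y)) dy.
Step 2. Evaluate the standard form: now -y*exp(4*y) + exp(4*y)/4.
Answer: -y*exp(4*y) + exp(4*y)/4.


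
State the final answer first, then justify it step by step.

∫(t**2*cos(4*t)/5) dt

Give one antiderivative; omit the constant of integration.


The answer is t**2*sin(4*t)/20 + t*cos(4*t)/40 - sin(4*t)/160.
Step 1. Integrate ∫(t**2*cos(4*t)/5) dt by parts with u = t**2, dv = (cos(4*t)/5) dt, so v = sin(4*t)/20: now t**2*sin(4*t)/20 + ∫(-t*sin(4*t)/10) dt.
Step 2. Integrate ∫(-t*sin(4*t)/10) dt by parts with u = t, dv = (-sin(4*t)/10) dt, so v = cos(4*t)/40: now t**2*sin(4*t)/20 + t*cos(4*t)/40 + ∫(-cos(4*t)/40) dt.
Step 3. Evaluate the standard form: now t**2*sin(4*t)/20 + t*cos(4*t)/40 - sin(4*t)/160.
Answer: t**2*sin(4*t)/20 + t*cos(4*t)/40 - sin(4*t)/160.


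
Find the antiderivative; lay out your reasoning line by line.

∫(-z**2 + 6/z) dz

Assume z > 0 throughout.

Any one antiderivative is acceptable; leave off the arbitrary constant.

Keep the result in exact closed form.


Step 1. Rewrite: now ∫(6/z) dz + ∫(-z**2) dz.
Step 2. Evaluate the standard form: now -z**3/3 + ∫(6/z) dz.
Step 3. Evaluate the standard form [assuming z > 0]: now -z**3/3 + 6*log(z).
Answer: -z**3/3 + 6*log(z).


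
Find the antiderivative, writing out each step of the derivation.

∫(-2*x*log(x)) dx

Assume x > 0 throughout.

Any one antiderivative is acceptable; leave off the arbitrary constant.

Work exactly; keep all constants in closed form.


Step 1. Integrate ∫(-2*x*log(x)) dx by parts with u = log(x), dv = (-2*x) dx, so v = -x**2 [assuming x > 0]: now -x**2*log(x) + ∫(x) dx.
Step 2. Evaluate the standard form: now -x**2*log(x) + x**2/2.
Answer: -x**2*log(x) + x**2/2.


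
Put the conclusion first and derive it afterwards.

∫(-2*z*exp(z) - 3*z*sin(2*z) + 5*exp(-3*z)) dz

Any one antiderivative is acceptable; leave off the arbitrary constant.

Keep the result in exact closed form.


The answer is -2*z*exp(z) + 3*z*cos(2*z)/2 + 2*exp(z) - 3*sin(2*z)/4 - 5*exp(-3*z)/3.
Step 1. Rewrite: now ∫(-2*z*exp(z)) dz + ∫(-3*z*sin(2*z)) dz + ∫(5*exp(-3*z)) dz.
Step 2. Integrate ∫(-3*z*sin(2*z)) dz by parts with u = z, dv = (-3*sin(2*z)) dz, so v = 3*cos(2*z)/2: now 3*z*cos(2*z)/2 + ∫(-2*z*exp(z)) dz + ∫(5*exp(-3*z)) dz + ∫(-3*cos(2*z)/2) dz.
Step 3. Evaluate the standard form: now 3*z*cos(2*z)/2 - 3*sin(2*z)/4 + ∫(-2*z*exp(z)) dz + ∫(5*exp(-3*z)) dz.
Step 4. Integrate ∫(-2*z*exp(z)) dz by parts with u = z, dv = (-2*exp(z)) dz, so v = -2*exp(z): now -2*z*exp(z) + 3*z*cos(2*z)/2 - 3*sin(2*z)/4 + ∫(5*exp(-3*z)) dz + ∫(2*exp(z)) dz.
Step 5. Evaluate the standard form: now -2*z*exp(z) + 3*z*cos(2*z)/2 + 2*exp(z) - 3*sin(2*z)/4 + ∫(5*exp(-3*z)) dz.
Step 6. Evaluate the standard form: now -2*z*exp(z) + 3*z*cos(2*z)/2 + 2*exp(z) - 3*sin(2*z)/4 - 5*exp(-3*z)/3.
Answer: -2*z*exp(z) + 3*z*cos(2*z)/2 + 2*exp(z) - 3*sin(2*z)/4 - 5*exp(-3*z)/3.


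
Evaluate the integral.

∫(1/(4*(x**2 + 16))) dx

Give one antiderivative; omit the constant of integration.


Answer: atan(x/4)/16.


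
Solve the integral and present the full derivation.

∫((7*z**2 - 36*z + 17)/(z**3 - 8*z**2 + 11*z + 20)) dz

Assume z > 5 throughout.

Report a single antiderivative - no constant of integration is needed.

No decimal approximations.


Step 1. Decompose ∫((7*z**2 - 36*z + 17)/(z**3 - 8*z**2 + 11*z + 20)) dz by partial fractions, (7*z**2 - 36*z + 17)/(z**3 - 8*z**2 + 11*z + 20) = 2/(z + 1) + 3/(z - 4) + 2/(z - 5): now ∫(2/(z - 5)) dz + ∫(3/(z - 4)) dz + ∫(2/(z + 1)) dz.
Step 2. Evaluate the standard form [assuming z > 4]: now 3*log(z - 4) + ∫(2/(z - 5)) dz + ∫(2/(z + 1)) dz.
Step 3. Evaluate the standard form [assuming z > -1]: now 3*log(z - 4) + 2*log(z + 1) + ∫(2/(z - 5)) dz.
Step 4. Evaluate the standard form [assuming z > 5]: now 2*log(z - 5) + 3*log(z - 4) + 2*log(z + 1).
Answer: 2*log(z - 5) + 3*log(z - 4) + 2*log(z + 1).


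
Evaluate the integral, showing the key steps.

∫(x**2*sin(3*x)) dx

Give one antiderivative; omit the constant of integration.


Step 1. Integrate ∫(x**2*sin(3*x)) dx by parts with u = x**2, dv = (sin(3*x)) dx, so v = -cos(3*x)/3: now -x**2*cos(3*x)/3 + ∫(2*x*cos(3*x)/3) dx.
Step 2. Integrate ∫(2*x*cos(3*x)/3) dx by parts with u = x, dv = (2*cos(3*x)/3) dx, so v = 2*sin(3*x)/9: now -x**2*cos(3*x)/3 + 2*x*sin(3*x)/9 + ∫(-2*sin(3*x)/9) dx.
Step 3. Evaluate the standard form: now -x**2*cos(3*x)/3 + 2*x*sin(3*x)/9 + 2*cos(3*x)/27.
Answer: -x**2*cos(3*x)/3 + 2*x*sin(3*x)/9 + 2*cos(3*x)/27.


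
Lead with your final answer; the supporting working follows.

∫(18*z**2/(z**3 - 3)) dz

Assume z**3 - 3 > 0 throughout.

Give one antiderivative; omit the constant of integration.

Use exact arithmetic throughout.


The answer is 6*log(z**3 - 3).
Step 1. Substitute u = z**3 - 3, turning ∫(18*z**2/(z**3 - 3)) dz into ∫(6/u) du: now ∫(6/u) du.
Step 2. Evaluate the standard form [assuming u > 0]: now 6*log(u).
Step 3. Substitute back u = z**3 - 3: now 6*log(z**3 - 3).
Answer: 6*log(z**3 - 3).


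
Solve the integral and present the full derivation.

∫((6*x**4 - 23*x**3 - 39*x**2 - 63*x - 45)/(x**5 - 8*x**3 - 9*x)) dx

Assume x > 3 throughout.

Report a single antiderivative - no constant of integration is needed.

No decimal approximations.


Step 1. Decompose ∫((6*x**4 - 23*x**3 - 39*x**2 - 63*x - 45)/(x**5 - 8*x**3 - 9*x)) dx by partial fractions, (6*x**4 - 23*x**3 - 39*x**2 - 63*x - 45)/(x**5 - 8*x**3 - 9*x) = 4/(x**2 + 1) + 5/(x + 3) - 4/(x - 3) + 5/x: now ∫(5/x) dx + ∫(-4/(x - 3)) dx + ∫(5/(x + 3)) dx + ∫(4/(x**2 + 1)) dx.
Step 2. Evaluate the standard form [assuming x > 0]: now 5*log(x) + ∫(-4/(x - 3)) dx + ∫(5/(x + 3)) dx + ∫(4/(x**2 + 1)) dx.
Step 3. Evaluate the standard form [assuming x > -3]: now 5*log(x) + 5*log(x + 3) + ∫(-4/(x - 3)) dx + ∫(4/(x**2 + 1)) dx.
Step 4. Evaluate the standard form [assuming x > 3]: now 5*log(x) - 4*log(x - 3) + 5*log(x + 3) + ∫(4/(x**2 + 1)) dx.
Step 5. Evaluate the standard form: now 5*log(x) - 4*log(x - 3) + 5*log(x + 3) + 4*atan(x).
Answer: 5*log(x) - 4*log(x - 3) + 5*log(x + 3) + 4*atan(x).


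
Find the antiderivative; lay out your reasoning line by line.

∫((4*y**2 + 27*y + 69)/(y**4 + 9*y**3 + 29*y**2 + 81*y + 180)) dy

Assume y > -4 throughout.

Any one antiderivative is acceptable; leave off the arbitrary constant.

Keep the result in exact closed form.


Step 1. Decompose ∫((4*y**2 + 27*y + 69)/(y**4 + 9*y**3 + 29*y**2 + 81*y + 180)) dy by partial fractions, (4*y**2 + 27*y + 69)/(y**4 + 9*y**3 + 29*y**2 + 81*y + 180) = 3/(y**2 + 9) - 1/(y + 5) + 1/(y + 4): now ∫(1/(y + 4)) dy + ∫(-1/(y + 5)) dy + ∫(3/(y**2 + 9)) dy.
Step 2. Evaluate the standard form [assuming y > -4]: now log(y + 4) + ∫(-1/(y + 5)) dy + ∫(3/(y**2 + 9)) dy.
Step 3. Evaluate the standard form [assuming y > -5]: now log(y + 4) - log(y + 5) + ∫(3/(y**2 + 9)) dy.
Step 4. Evaluate the standard form: now log(y + 4) - log(y + 5) + atan(y/3).
Answer: log(y + 4) - log(y + 5) + atan(y/3).


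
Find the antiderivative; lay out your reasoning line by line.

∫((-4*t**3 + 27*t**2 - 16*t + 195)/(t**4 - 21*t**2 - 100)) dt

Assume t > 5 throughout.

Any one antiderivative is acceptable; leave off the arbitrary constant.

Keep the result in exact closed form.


Step 1. Decompose ∫((-4*t**3 + 27*t**2 - 16*t + 195)/(t**4 - 21*t**2 - 100)) dt by partial fractions, (-4*t**3 + 27*t**2 - 16*t + 195)/(t**4 - 21*t**2 - 100) = -3/(t**2 + 4) - 5/(t + 5) + 1/(t - 5): now ∫(1/(t - 5)) dt + ∫(-5/(t + 5)) dt + ∫(-3/(t**2 + 4)) dt.
Step 2. Evaluate the standard form [assuming t > -5]: now -5*log(t + 5) + ∫(1/(t - 5)) dt + ∫(-3/(t**2 + 4)) dt.
Step 3. Evaluate the standard form [assuming t > 5]: now log(t - 5) - 5*log(t + 5) + ∫(-3/(t**2 + 4)) dt.
Step 4. Evaluate the standard form: now log(t - 5) - 5*log(t + 5) - 3*atan(t/2)/2.
Answer: log(t - 5) - 5*log(t + 5) - 3*atan(t/2)/2.


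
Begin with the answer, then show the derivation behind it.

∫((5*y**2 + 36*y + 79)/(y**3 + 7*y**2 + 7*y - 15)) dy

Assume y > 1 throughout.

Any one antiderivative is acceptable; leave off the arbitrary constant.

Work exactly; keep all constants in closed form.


The answer is 5*log(y - 1) - 2*log(y + 3) + 2*log(y + 5).
Step 1. Decompose ∫((5*y**2 + 36*y + 79)/(y**3 + 7*y**2 + 7*y - 15)) dy by partial fractions, (5*y**2 + 36*y + 79)/(y**3 + 7*y**2 + 7*y - 15) = 2/(y + 5) - 2/(y + 3) + 5/(y - 1): now ∫(5/(y - 1)) dy + ∫(-2/(y + 3)) dy + ∫(2/(y + 5)) dy.
Step 2. Evaluate the standard form [assuming y > -5]: now 2*log(y + 5) + ∫(5/(y - 1)) dy + ∫(-2/(y + 3)) dy.
Step 3. Evaluate the standard form [assuming y > -3]: now -2*log(y + 3) + 2*log(y + 5) + ∫(5/(y - 1)) dy.
Step 4. Evaluate the standard form [assuming y > 1]: now 5*log(y - 1) - 2*log(y + 3) + 2*log(y + 5).
Answer: 5*log(y - 1) - 2*log(y + 3) + 2*log(y + 5).


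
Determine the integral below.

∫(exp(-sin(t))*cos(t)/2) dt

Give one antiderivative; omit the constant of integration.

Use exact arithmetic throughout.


Answer: -exp(-sin(t))/2.


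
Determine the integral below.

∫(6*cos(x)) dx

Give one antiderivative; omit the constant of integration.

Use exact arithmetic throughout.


Answer: 6*sin(x).


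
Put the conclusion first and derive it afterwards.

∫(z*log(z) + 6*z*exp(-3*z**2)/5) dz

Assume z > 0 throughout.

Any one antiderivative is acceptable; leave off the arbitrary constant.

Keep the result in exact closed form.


The answer is z**2*log(z)/2 - z**2/4 - exp(-3*z**2)/5.
Step 1. Rewrite: now ∫(6*z*exp(-3*z**2)/5) dz + ∫(z*log(z)) dz.
Step 2. Substitute u = z**2, turning ∫(6*z*exp(-3*z**2)/5) dz into ∫(3*exp(-3*u)/5) du: now ∫(z*log(z)) dz + ∫(3*exp(-3*u)/5) du.
Step 3. Evaluate the standard form: now ∫(z*log(z)) dz - exp(-3*u)/5.
Step 4. Substitute back u = z**2: now ∫(z*log(z)) dz - exp(-3*z**2)/5.
Step 5. Integrate ∫(z*log(z)) dz by parts with u = log(z), dv = (z) dz, so v = z**2/2 [assuming z > 0]: now z**2*log(z)/2 + ∫(-z/2) dz - exp(-3*z**2)/5.
Step 6. Evaluate the standard form: now z**2*log(z)/2 - z**2/4 - exp(-3*z**2)/5.
Answer: z**2*log(z)/2 - z**2/4 - exp(-3*z**2)/5.
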